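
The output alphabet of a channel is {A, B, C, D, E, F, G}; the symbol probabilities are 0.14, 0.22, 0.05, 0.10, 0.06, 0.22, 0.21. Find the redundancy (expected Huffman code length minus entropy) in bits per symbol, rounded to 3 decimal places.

0.047 bits

Entropy H = −Σ p log₂ p ≈ 2.6229 bits.
Huffman merges: 1/20+3/50→11/100; 1/10+11/100→21/100; 7/50+21/100→7/20; 21/100+11/50→43/100; 11/50+7/20→57/100; 43/100+57/100→1. L = 267/100 ≈ 2.6700.
L − H = 2.6700 − 2.6229 = 0.047 bits.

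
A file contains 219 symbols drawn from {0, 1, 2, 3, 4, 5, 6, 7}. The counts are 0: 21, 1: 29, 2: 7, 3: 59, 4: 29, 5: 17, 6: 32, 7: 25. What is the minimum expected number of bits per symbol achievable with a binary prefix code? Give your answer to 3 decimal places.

Probabilities are the counts divided by 219.
Repeatedly combine the two least-probable nodes; the expected code length is the sum of the merged weights.
merge 7/219 + 17/219 → 8/73
merge 7/73 + 8/73 → 15/73
merge 25/219 + 29/219 → 18/73
merge 29/219 + 32/219 → 61/219
merge 15/73 + 18/73 → 33/73
merge 59/219 + 61/219 → 40/73
merge 33/73 + 40/73 → 1
L = 8/73 + 15/73 + 18/73 + 61/219 + 33/73 + 40/73 + 1 = 622/219 ≈ 2.840 bits/symbol.

2.840 bits/symbol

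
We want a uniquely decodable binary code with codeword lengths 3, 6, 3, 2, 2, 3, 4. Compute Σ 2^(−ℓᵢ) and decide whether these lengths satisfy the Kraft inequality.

With common denominator 2^6 = 64: Σ 2^(−ℓᵢ) = 8/64 + 1/64 + 8/64 + 16/64 + 16/64 + 8/64 + 4/64 = 61/64 = 0.953125.
Kraft's inequality requires Σ ≤ 1; here Σ = 0.953125 ≤ 1, so such a prefix code exists.

0.953125; yes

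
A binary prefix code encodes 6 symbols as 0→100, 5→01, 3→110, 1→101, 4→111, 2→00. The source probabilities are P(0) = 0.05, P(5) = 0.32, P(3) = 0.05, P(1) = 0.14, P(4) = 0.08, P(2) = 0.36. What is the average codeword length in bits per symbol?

L̄ = Σ pᵢ·ℓᵢ = 0.05·3 + 0.32·2 + 0.05·3 + 0.14·3 + 0.08·3 + 0.36·2 = 2.32 bits/symbol.

2.32 bits/symbol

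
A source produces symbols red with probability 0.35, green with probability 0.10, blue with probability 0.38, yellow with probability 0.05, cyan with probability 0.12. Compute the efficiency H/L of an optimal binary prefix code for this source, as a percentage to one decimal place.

Entropy H = −Σ p log₂ p ≈ 1.9759 bits.
Huffman merges: 1/20+1/10→3/20; 3/25+3/20→27/100; 27/100+7/20→31/50; 19/50+31/50→1. L = 51/25 ≈ 2.0400.
Efficiency = H/L = 1.9759/2.0400 = 96.9%.

96.9%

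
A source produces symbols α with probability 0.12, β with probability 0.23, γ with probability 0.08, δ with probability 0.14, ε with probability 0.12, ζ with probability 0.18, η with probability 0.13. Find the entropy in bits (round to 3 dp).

H = −Σ pᵢ log₂ pᵢ.
−0.12·log₂(0.12) = 0.3671
−0.23·log₂(0.23) = 0.4877
−0.08·log₂(0.08) = 0.2915
−0.14·log₂(0.14) = 0.3971
−0.12·log₂(0.12) = 0.3671
−0.18·log₂(0.18) = 0.4453
−0.13·log₂(0.13) = 0.3826
Sum ≈ 2.7384 → 2.738 bits.

2.738 bits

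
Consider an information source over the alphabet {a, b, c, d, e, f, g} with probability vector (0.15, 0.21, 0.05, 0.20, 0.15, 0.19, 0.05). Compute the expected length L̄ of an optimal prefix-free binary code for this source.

Repeatedly combine the two least-probable nodes; the expected code length is the sum of the merged weights.
merge 1/20 + 1/20 → 1/10
merge 1/10 + 3/20 → 1/4
merge 3/20 + 19/100 → 17/50
merge 1/5 + 21/100 → 41/100
merge 1/4 + 17/50 → 59/100
merge 41/100 + 59/100 → 1
L = 1/10 + 1/4 + 17/50 + 41/100 + 59/100 + 1 = 269/100 = 2.69 bits/symbol.

2.69 bits/symbol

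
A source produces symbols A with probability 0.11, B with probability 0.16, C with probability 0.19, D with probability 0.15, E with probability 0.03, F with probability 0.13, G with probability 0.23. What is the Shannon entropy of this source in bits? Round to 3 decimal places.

2.661 bits

H = −Σ pᵢ log₂ pᵢ.
−0.11·log₂(0.11) = 0.3503
−0.16·log₂(0.16) = 0.4230
−0.19·log₂(0.19) = 0.4552
−0.15·log₂(0.15) = 0.4105
−0.03·log₂(0.03) = 0.1518
−0.13·log₂(0.13) = 0.3826
−0.23·log₂(0.23) = 0.4877
Sum ≈ 2.6612 → 2.661 bits.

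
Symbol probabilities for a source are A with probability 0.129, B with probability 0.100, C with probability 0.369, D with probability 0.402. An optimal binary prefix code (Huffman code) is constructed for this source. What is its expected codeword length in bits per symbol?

Repeatedly combine the two least-probable nodes; the expected code length is the sum of the merged weights.
merge 1/10 + 129/1000 → 229/1000
merge 229/1000 + 369/1000 → 299/500
merge 201/500 + 299/500 → 1
L = 229/1000 + 299/500 + 1 = 1827/1000 = 1.827 bits/symbol.

1.827 bits/symbol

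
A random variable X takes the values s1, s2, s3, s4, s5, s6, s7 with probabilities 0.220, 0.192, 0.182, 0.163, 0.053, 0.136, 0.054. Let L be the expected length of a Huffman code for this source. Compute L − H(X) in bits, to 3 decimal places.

Entropy H = −Σ p log₂ p ≈ 2.6551 bits.
Huffman merges: 53/1000+27/500→107/1000; 107/1000+17/125→243/1000; 163/1000+91/500→69/200; 24/125+11/50→103/250; 243/1000+69/200→147/250; 103/250+147/250→1. L = 539/200 ≈ 2.6950.
L − H = 2.6950 − 2.6551 = 0.040 bits.

0.040 bits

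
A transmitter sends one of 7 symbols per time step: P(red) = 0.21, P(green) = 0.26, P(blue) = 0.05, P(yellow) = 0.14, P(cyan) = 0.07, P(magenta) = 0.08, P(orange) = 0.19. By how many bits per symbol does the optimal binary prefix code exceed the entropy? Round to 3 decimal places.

Entropy H = −Σ p log₂ p ≈ 2.6066 bits.
Huffman merges: 1/20+7/100→3/25; 2/25+3/25→1/5; 7/50+19/100→33/100; 1/5+21/100→41/100; 13/50+33/100→59/100; 41/100+59/100→1. L = 53/20 ≈ 2.6500.
L − H = 2.6500 − 2.6066 = 0.043 bits.

0.043 bits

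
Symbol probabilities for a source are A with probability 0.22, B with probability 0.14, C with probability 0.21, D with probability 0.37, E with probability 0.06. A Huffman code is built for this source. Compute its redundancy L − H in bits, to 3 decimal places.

Entropy H = −Σ p log₂ p ≈ 2.1248 bits.
Huffman merges: 3/50+7/50→1/5; 1/5+21/100→41/100; 11/50+37/100→59/100; 41/100+59/100→1. L = 11/5 ≈ 2.2000.
L − H = 2.2000 − 2.1248 = 0.075 bits.

0.075 bits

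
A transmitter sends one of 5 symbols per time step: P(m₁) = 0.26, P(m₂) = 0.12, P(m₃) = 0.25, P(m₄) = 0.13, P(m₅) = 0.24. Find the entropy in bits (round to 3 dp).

2.249 bits

H = −Σ pᵢ log₂ pᵢ.
−0.26·log₂(0.26) = 0.5053
−0.12·log₂(0.12) = 0.3671
−0.25·log₂(0.25) = 0.5000
−0.13·log₂(0.13) = 0.3826
−0.24·log₂(0.24) = 0.4941
Sum ≈ 2.2491 → 2.249 bits.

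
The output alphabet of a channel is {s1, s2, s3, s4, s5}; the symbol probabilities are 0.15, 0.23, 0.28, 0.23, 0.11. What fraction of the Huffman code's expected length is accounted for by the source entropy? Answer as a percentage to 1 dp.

Entropy H = −Σ p log₂ p ≈ 2.2504 bits.
Huffman merges: 11/100+3/20→13/50; 23/100+23/100→23/50; 13/50+7/25→27/50; 23/50+27/50→1. L = 113/50 ≈ 2.2600.
Efficiency = H/L = 2.2504/2.2600 = 99.6%.

99.6%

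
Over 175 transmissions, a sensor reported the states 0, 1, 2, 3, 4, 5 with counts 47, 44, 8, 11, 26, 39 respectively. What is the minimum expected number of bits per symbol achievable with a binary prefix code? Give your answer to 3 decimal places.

2.366 bits/symbol

Probabilities are the counts divided by 175.
Repeatedly combine the two least-probable nodes; the expected code length is the sum of the merged weights.
merge 8/175 + 11/175 → 19/175
merge 19/175 + 26/175 → 9/35
merge 39/175 + 44/175 → 83/175
merge 9/35 + 47/175 → 92/175
merge 83/175 + 92/175 → 1
L = 19/175 + 9/35 + 83/175 + 92/175 + 1 = 414/175 ≈ 2.366 bits/symbol.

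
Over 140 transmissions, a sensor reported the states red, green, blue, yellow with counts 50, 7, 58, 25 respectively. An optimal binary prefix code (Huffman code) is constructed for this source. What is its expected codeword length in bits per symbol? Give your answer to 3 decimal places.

1.814 bits/symbol

Probabilities are the counts divided by 140.
Repeatedly combine the two least-probable nodes; the expected code length is the sum of the merged weights.
merge 1/20 + 5/28 → 8/35
merge 8/35 + 5/14 → 41/70
merge 29/70 + 41/70 → 1
L = 8/35 + 41/70 + 1 = 127/70 ≈ 1.814 bits/symbol.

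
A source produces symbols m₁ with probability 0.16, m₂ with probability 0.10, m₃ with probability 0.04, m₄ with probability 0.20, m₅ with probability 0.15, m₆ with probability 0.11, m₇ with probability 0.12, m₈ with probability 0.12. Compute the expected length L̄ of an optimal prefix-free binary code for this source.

Repeatedly combine the two least-probable nodes; the expected code length is the sum of the merged weights.
merge 1/25 + 1/10 → 7/50
merge 11/100 + 3/25 → 23/100
merge 3/25 + 7/50 → 13/50
merge 3/20 + 4/25 → 31/100
merge 1/5 + 23/100 → 43/100
merge 13/50 + 31/100 → 57/100
merge 43/100 + 57/100 → 1
L = 7/50 + 23/100 + 13/50 + 31/100 + 43/100 + 57/100 + 1 = 147/50 = 2.94 bits/symbol.

2.94 bits/symbol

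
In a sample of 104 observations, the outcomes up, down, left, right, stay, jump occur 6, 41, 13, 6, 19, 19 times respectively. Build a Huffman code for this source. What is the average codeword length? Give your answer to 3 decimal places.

2.327 bits/symbol

Probabilities are the counts divided by 104.
Repeatedly combine the two least-probable nodes; the expected code length is the sum of the merged weights.
merge 3/52 + 3/52 → 3/26
merge 3/26 + 1/8 → 25/104
merge 19/104 + 19/104 → 19/52
merge 25/104 + 19/52 → 63/104
merge 41/104 + 63/104 → 1
L = 3/26 + 25/104 + 19/52 + 63/104 + 1 = 121/52 ≈ 2.327 bits/symbol.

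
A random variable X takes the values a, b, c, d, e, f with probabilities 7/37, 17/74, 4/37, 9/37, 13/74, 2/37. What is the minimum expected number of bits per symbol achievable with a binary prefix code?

Repeatedly combine the two least-probable nodes; the expected code length is the sum of the merged weights.
merge 2/37 + 4/37 → 6/37
merge 6/37 + 13/74 → 25/74
merge 7/37 + 17/74 → 31/74
merge 9/37 + 25/74 → 43/74
merge 31/74 + 43/74 → 1
L = 6/37 + 25/74 + 31/74 + 43/74 + 1 = 5/2 = 2.5 bits/symbol.

2.5 bits/symbol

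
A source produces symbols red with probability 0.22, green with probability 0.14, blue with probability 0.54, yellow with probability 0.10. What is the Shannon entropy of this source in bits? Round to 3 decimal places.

H = −Σ pᵢ log₂ pᵢ.
−0.22·log₂(0.22) = 0.4806
−0.14·log₂(0.14) = 0.3971
−0.54·log₂(0.54) = 0.4800
−0.10·log₂(0.10) = 0.3322
Sum ≈ 1.6899 → 1.690 bits.

1.690 bits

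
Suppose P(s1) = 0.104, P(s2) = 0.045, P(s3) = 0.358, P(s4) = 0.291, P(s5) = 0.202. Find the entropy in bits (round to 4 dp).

H = −Σ pᵢ log₂ pᵢ.
−0.104·log₂(0.104) = 0.3396
−0.045·log₂(0.045) = 0.2013
−0.358·log₂(0.358) = 0.5305
−0.291·log₂(0.291) = 0.5182
−0.202·log₂(0.202) = 0.4661
Sum ≈ 2.0558 → 2.0558 bits.

2.0558 bits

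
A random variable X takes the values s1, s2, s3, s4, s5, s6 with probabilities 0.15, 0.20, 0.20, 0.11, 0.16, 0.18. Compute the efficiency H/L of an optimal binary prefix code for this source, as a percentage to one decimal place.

Entropy H = −Σ p log₂ p ≈ 2.5579 bits.
Huffman merges: 11/100+3/20→13/50; 4/25+9/50→17/50; 1/5+1/5→2/5; 13/50+17/50→3/5; 2/5+3/5→1. L = 13/5 ≈ 2.6000.
Efficiency = H/L = 2.5579/2.6000 = 98.4%.

98.4%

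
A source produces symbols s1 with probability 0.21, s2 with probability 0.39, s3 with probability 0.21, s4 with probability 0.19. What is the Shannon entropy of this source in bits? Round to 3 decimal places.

1.931 bits

H = −Σ pᵢ log₂ pᵢ.
−0.21·log₂(0.21) = 0.4728
−0.39·log₂(0.39) = 0.5298
−0.21·log₂(0.21) = 0.4728
−0.19·log₂(0.19) = 0.4552
Sum ≈ 1.9307 → 1.931 bits.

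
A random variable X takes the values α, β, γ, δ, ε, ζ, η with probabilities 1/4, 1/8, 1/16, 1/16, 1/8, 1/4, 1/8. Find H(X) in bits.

Each probability is a power of 1/2, so log₂(1/p) is an integer.
H = Σ p·log₂(1/p) = 1/4·2 + 1/8·3 + 1/16·4 + 1/16·4 + 1/8·3 + 1/4·2 + 1/8·3 = 2.625 bits.

2.625 bits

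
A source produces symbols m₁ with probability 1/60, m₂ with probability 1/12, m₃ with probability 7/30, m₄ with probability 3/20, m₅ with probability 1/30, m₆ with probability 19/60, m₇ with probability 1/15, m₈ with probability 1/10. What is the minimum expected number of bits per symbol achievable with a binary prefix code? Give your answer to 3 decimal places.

Repeatedly combine the two least-probable nodes; the expected code length is the sum of the merged weights.
merge 1/60 + 1/30 → 1/20
merge 1/20 + 1/15 → 7/60
merge 1/12 + 1/10 → 11/60
merge 7/60 + 3/20 → 4/15
merge 11/60 + 7/30 → 5/12
merge 4/15 + 19/60 → 7/12
merge 5/12 + 7/12 → 1
L = 1/20 + 7/60 + 11/60 + 4/15 + 5/12 + 7/12 + 1 = 157/60 ≈ 2.617 bits/symbol.

2.617 bits/symbol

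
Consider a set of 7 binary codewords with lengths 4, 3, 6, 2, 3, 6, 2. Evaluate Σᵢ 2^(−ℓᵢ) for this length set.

With common denominator 2^6 = 64: Σ 2^(−ℓᵢ) = 4/64 + 8/64 + 1/64 + 16/64 + 8/64 + 1/64 + 16/64 = 54/64 = 0.84375.

0.84375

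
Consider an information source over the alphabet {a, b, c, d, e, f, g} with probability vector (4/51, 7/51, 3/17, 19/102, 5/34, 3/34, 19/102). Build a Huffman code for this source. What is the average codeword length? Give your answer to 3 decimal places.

2.794 bits/symbol

Repeatedly combine the two least-probable nodes; the expected code length is the sum of the merged weights.
merge 4/51 + 3/34 → 1/6
merge 7/51 + 5/34 → 29/102
merge 1/6 + 3/17 → 35/102
merge 19/102 + 19/102 → 19/51
merge 29/102 + 35/102 → 32/51
merge 19/51 + 32/51 → 1
L = 1/6 + 29/102 + 35/102 + 19/51 + 32/51 + 1 = 95/34 ≈ 2.794 bits/symbol.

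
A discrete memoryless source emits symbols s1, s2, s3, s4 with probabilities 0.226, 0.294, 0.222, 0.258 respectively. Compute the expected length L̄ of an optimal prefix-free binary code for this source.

2 bits/symbol

Repeatedly combine the two least-probable nodes; the expected code length is the sum of the merged weights.
merge 111/500 + 113/500 → 56/125
merge 129/500 + 147/500 → 69/125
merge 56/125 + 69/125 → 1
L = 56/125 + 69/125 + 1 = 2 bits/symbol.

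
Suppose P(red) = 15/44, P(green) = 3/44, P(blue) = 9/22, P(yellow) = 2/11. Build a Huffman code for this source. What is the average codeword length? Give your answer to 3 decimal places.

Repeatedly combine the two least-probable nodes; the expected code length is the sum of the merged weights.
merge 3/44 + 2/11 → 1/4
merge 1/4 + 15/44 → 13/22
merge 9/22 + 13/22 → 1
L = 1/4 + 13/22 + 1 = 81/44 ≈ 1.841 bits/symbol.

1.841 bits/symbol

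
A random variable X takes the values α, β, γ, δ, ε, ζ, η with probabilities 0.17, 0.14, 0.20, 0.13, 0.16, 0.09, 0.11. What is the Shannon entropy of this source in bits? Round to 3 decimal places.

2.765 bits

H = −Σ pᵢ log₂ pᵢ.
−0.17·log₂(0.17) = 0.4346
−0.14·log₂(0.14) = 0.3971
−0.20·log₂(0.20) = 0.4644
−0.13·log₂(0.13) = 0.3826
−0.16·log₂(0.16) = 0.4230
−0.09·log₂(0.09) = 0.3127
−0.11·log₂(0.11) = 0.3503
Sum ≈ 2.7647 → 2.765 bits.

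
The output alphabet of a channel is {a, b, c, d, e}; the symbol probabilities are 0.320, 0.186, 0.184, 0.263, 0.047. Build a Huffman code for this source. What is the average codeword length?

Repeatedly combine the two least-probable nodes; the expected code length is the sum of the merged weights.
merge 47/1000 + 23/125 → 231/1000
merge 93/500 + 231/1000 → 417/1000
merge 263/1000 + 8/25 → 583/1000
merge 417/1000 + 583/1000 → 1
L = 231/1000 + 417/1000 + 583/1000 + 1 = 2231/1000 = 2.231 bits/symbol.

2.231 bits/symbol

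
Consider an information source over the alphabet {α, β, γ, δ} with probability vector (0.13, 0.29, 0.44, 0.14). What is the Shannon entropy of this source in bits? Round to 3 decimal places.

H = −Σ pᵢ log₂ pᵢ.
−0.13·log₂(0.13) = 0.3826
−0.29·log₂(0.29) = 0.5179
−0.44·log₂(0.44) = 0.5211
−0.14·log₂(0.14) = 0.3971
Sum ≈ 1.8188 → 1.819 bits.

1.819 bits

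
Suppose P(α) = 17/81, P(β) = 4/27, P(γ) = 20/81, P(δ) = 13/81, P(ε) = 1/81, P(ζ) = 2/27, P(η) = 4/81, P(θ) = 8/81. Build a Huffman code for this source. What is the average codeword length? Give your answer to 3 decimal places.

Repeatedly combine the two least-probable nodes; the expected code length is the sum of the merged weights.
merge 1/81 + 4/81 → 5/81
merge 5/81 + 2/27 → 11/81
merge 8/81 + 11/81 → 19/81
merge 4/27 + 13/81 → 25/81
merge 17/81 + 19/81 → 4/9
merge 20/81 + 25/81 → 5/9
merge 4/9 + 5/9 → 1
L = 5/81 + 11/81 + 19/81 + 25/81 + 4/9 + 5/9 + 1 = 74/27 ≈ 2.741 bits/symbol.

2.741 bits/symbol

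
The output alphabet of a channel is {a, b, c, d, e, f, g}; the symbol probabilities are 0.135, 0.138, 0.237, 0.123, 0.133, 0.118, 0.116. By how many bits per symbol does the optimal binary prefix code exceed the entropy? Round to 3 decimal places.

0.003 bits

Entropy H = −Σ p log₂ p ≈ 2.7598 bits.
Huffman merges: 29/250+59/500→117/500; 123/1000+133/1000→32/125; 27/200+69/500→273/1000; 117/500+237/1000→471/1000; 32/125+273/1000→529/1000; 471/1000+529/1000→1. L = 2763/1000 ≈ 2.7630.
L − H = 2.7630 − 2.7598 = 0.003 bits.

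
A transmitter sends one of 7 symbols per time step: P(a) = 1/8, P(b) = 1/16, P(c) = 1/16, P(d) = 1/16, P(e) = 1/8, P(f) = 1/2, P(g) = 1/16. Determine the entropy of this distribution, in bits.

Each probability is a power of 1/2, so log₂(1/p) is an integer.
H = Σ p·log₂(1/p) = 1/8·3 + 1/16·4 + 1/16·4 + 1/16·4 + 1/8·3 + 1/2·1 + 1/16·4 = 2.25 bits.

2.25 bits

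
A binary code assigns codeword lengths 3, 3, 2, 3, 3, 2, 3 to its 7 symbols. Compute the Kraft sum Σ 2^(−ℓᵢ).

1.125

With common denominator 2^3 = 8: Σ 2^(−ℓᵢ) = 1/8 + 1/8 + 2/8 + 1/8 + 1/8 + 2/8 + 1/8 = 9/8 = 1.125.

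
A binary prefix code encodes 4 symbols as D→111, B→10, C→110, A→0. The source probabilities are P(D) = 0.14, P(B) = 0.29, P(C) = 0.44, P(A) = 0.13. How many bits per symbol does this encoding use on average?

L̄ = Σ pᵢ·ℓᵢ = 0.14·3 + 0.29·2 + 0.44·3 + 0.13·1 = 2.45 bits/symbol.

2.45 bits/symbol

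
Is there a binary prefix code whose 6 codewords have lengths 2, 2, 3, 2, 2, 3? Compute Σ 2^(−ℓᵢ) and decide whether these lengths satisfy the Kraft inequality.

1.25; no

With common denominator 2^3 = 8: Σ 2^(−ℓᵢ) = 2/8 + 2/8 + 1/8 + 2/8 + 2/8 + 1/8 = 10/8 = 1.25.
Kraft's inequality requires Σ ≤ 1; here Σ = 1.25 > 1, so no such prefix code exists.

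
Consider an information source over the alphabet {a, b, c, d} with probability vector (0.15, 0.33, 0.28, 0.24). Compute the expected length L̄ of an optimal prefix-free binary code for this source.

2 bits/symbol

Repeatedly combine the two least-probable nodes; the expected code length is the sum of the merged weights.
merge 3/20 + 6/25 → 39/100
merge 7/25 + 33/100 → 61/100
merge 39/100 + 61/100 → 1
L = 39/100 + 61/100 + 1 = 2 bits/symbol.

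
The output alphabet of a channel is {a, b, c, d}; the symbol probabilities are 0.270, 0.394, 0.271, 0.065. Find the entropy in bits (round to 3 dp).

H = −Σ pᵢ log₂ pᵢ.
−0.270·log₂(0.270) = 0.5100
−0.394·log₂(0.394) = 0.5294
−0.271·log₂(0.271) = 0.5105
−0.065·log₂(0.065) = 0.2563
Sum ≈ 1.8062 → 1.806 bits.

1.806 bits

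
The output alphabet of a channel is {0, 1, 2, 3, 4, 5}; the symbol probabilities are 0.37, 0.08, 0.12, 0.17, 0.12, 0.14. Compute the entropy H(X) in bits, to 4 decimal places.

2.3881 bits

H = −Σ pᵢ log₂ pᵢ.
−0.37·log₂(0.37) = 0.5307
−0.08·log₂(0.08) = 0.2915
−0.12·log₂(0.12) = 0.3671
−0.17·log₂(0.17) = 0.4346
−0.12·log₂(0.12) = 0.3671
−0.14·log₂(0.14) = 0.3971
Sum ≈ 2.3881 → 2.3881 bits.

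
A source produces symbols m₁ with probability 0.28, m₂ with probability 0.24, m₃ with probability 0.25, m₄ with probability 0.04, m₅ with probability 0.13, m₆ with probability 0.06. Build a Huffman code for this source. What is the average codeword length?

2.33 bits/symbol

Repeatedly combine the two least-probable nodes; the expected code length is the sum of the merged weights.
merge 1/25 + 3/50 → 1/10
merge 1/10 + 13/100 → 23/100
merge 23/100 + 6/25 → 47/100
merge 1/4 + 7/25 → 53/100
merge 47/100 + 53/100 → 1
L = 1/10 + 23/100 + 47/100 + 53/100 + 1 = 233/100 = 2.33 bits/symbol.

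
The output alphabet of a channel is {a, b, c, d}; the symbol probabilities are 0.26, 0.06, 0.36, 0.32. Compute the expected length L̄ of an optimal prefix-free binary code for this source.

1.96 bits/symbol

Repeatedly combine the two least-probable nodes; the expected code length is the sum of the merged weights.
merge 3/50 + 13/50 → 8/25
merge 8/25 + 8/25 → 16/25
merge 9/25 + 16/25 → 1
L = 8/25 + 16/25 + 1 = 49/25 = 1.96 bits/symbol.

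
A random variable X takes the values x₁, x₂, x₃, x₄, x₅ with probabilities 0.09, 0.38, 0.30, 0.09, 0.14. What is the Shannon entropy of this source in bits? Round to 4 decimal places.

H = −Σ pᵢ log₂ pᵢ.
−0.09·log₂(0.09) = 0.3127
−0.38·log₂(0.38) = 0.5305
−0.30·log₂(0.30) = 0.5211
−0.09·log₂(0.09) = 0.3127
−0.14·log₂(0.14) = 0.3971
Sum ≈ 2.0740 → 2.0740 bits.

2.0740 bits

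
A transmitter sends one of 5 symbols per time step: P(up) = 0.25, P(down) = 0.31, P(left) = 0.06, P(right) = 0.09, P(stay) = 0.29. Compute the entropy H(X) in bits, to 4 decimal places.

H = −Σ pᵢ log₂ pᵢ.
−0.25·log₂(0.25) = 0.5000
−0.31·log₂(0.31) = 0.5238
−0.06·log₂(0.06) = 0.2435
−0.09·log₂(0.09) = 0.3127
−0.29·log₂(0.29) = 0.5179
Sum ≈ 2.0979 → 2.0979 bits.

2.0979 bits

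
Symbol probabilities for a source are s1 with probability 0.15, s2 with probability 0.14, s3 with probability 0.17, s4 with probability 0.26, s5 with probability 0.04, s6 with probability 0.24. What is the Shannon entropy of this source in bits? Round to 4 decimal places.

2.4274 bits

H = −Σ pᵢ log₂ pᵢ.
−0.15·log₂(0.15) = 0.4105
−0.14·log₂(0.14) = 0.3971
−0.17·log₂(0.17) = 0.4346
−0.26·log₂(0.26) = 0.5053
−0.04·log₂(0.04) = 0.1858
−0.24·log₂(0.24) = 0.4941
Sum ≈ 2.4274 → 2.4274 bits.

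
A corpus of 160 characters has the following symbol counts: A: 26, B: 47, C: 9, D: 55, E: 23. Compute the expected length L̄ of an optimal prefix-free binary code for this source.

Probabilities are the counts divided by 160.
Repeatedly combine the two least-probable nodes; the expected code length is the sum of the merged weights.
merge 9/160 + 23/160 → 1/5
merge 13/80 + 1/5 → 29/80
merge 47/160 + 11/32 → 51/80
merge 29/80 + 51/80 → 1
L = 1/5 + 29/80 + 51/80 + 1 = 11/5 = 2.2 bits/symbol.

2.2 bits/symbol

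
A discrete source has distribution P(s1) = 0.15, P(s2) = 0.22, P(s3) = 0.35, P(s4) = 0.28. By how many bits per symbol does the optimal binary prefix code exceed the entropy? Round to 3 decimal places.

Entropy H = −Σ p log₂ p ≈ 1.9354 bits.
Huffman merges: 3/20+11/50→37/100; 7/25+7/20→63/100; 37/100+63/100→1. L = 2 ≈ 2.0000.
L − H = 2.0000 − 1.9354 = 0.065 bits.

0.065 bits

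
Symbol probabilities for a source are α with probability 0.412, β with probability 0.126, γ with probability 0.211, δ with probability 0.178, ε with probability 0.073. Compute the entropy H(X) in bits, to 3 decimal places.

H = −Σ pᵢ log₂ pᵢ.
−0.412·log₂(0.412) = 0.5271
−0.126·log₂(0.126) = 0.3766
−0.211·log₂(0.211) = 0.4736
−0.178·log₂(0.178) = 0.4432
−0.073·log₂(0.073) = 0.2756
Sum ≈ 2.0961 → 2.096 bits.

2.096 bits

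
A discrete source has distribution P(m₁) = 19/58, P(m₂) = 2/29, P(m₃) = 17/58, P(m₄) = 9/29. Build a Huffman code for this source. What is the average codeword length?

2 bits/symbol

Repeatedly combine the two least-probable nodes; the expected code length is the sum of the merged weights.
merge 2/29 + 17/58 → 21/58
merge 9/29 + 19/58 → 37/58
merge 21/58 + 37/58 → 1
L = 21/58 + 37/58 + 1 = 2 bits/symbol.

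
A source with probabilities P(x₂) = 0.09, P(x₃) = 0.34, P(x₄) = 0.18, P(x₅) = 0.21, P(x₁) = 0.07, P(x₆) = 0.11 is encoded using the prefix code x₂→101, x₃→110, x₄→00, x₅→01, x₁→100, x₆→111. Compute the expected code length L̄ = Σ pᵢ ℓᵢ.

L̄ = Σ pᵢ·ℓᵢ = 0.09·3 + 0.34·3 + 0.18·2 + 0.21·2 + 0.07·3 + 0.11·3 = 2.61 bits/symbol.

2.61 bits/symbol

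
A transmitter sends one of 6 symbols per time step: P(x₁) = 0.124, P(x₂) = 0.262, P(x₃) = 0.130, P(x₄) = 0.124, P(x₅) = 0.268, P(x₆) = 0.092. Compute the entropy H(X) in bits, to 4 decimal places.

2.4616 bits

H = −Σ pᵢ log₂ pᵢ.
−0.124·log₂(0.124) = 0.3734
−0.262·log₂(0.262) = 0.5063
−0.130·log₂(0.130) = 0.3826
−0.124·log₂(0.124) = 0.3734
−0.268·log₂(0.268) = 0.5091
−0.092·log₂(0.092) = 0.3167
Sum ≈ 2.4616 → 2.4616 bits.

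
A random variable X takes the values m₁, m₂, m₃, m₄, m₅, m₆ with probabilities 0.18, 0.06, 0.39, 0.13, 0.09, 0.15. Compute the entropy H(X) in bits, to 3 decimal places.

H = −Σ pᵢ log₂ pᵢ.
−0.18·log₂(0.18) = 0.4453
−0.06·log₂(0.06) = 0.2435
−0.39·log₂(0.39) = 0.5298
−0.13·log₂(0.13) = 0.3826
−0.09·log₂(0.09) = 0.3127
−0.15·log₂(0.15) = 0.4105
Sum ≈ 2.3245 → 2.324 bits.

2.324 bits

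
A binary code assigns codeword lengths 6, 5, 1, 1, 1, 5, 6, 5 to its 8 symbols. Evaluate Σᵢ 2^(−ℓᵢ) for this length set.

With common denominator 2^6 = 64: Σ 2^(−ℓᵢ) = 1/64 + 2/64 + 32/64 + 32/64 + 32/64 + 2/64 + 1/64 + 2/64 = 104/64 = 1.625.

1.625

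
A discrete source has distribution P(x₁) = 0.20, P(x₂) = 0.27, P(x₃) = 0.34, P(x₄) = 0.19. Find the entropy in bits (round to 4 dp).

1.9588 bits

H = −Σ pᵢ log₂ pᵢ.
−0.20·log₂(0.20) = 0.4644
−0.27·log₂(0.27) = 0.5100
−0.34·log₂(0.34) = 0.5292
−0.19·log₂(0.19) = 0.4552
Sum ≈ 1.9588 → 1.9588 bits.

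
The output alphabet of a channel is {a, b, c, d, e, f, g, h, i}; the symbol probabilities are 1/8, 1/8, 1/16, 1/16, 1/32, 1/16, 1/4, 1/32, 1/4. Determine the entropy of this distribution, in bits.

Each probability is a power of 1/2, so log₂(1/p) is an integer.
H = Σ p·log₂(1/p) = 1/8·3 + 1/8·3 + 1/16·4 + 1/16·4 + 1/32·5 + 1/16·4 + 1/4·2 + 1/32·5 + 1/4·2 = 2.8125 bits.

2.8125 bits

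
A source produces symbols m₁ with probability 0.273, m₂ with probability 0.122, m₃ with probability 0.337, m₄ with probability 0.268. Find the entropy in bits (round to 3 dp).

1.920 bits

H = −Σ pᵢ log₂ pᵢ.
−0.273·log₂(0.273) = 0.5113
−0.122·log₂(0.122) = 0.3703
−0.337·log₂(0.337) = 0.5288
−0.268·log₂(0.268) = 0.5091
Sum ≈ 1.9195 → 1.920 bits.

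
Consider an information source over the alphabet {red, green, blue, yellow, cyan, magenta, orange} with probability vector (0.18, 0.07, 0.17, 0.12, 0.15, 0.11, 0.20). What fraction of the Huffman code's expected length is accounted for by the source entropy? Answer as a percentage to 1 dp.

Entropy H = −Σ p log₂ p ≈ 2.7407 bits.
Huffman merges: 7/100+11/100→9/50; 3/25+3/20→27/100; 17/100+9/50→7/20; 9/50+1/5→19/50; 27/100+7/20→31/50; 19/50+31/50→1. L = 14/5 ≈ 2.8000.
Efficiency = H/L = 2.7407/2.8000 = 97.9%.

97.9%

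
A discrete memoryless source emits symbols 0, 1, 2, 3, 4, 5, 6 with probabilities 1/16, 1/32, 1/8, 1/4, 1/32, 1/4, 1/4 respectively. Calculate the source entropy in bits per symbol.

Each probability is a power of 1/2, so log₂(1/p) is an integer.
H = Σ p·log₂(1/p) = 1/16·4 + 1/32·5 + 1/8·3 + 1/4·2 + 1/32·5 + 1/4·2 + 1/4·2 = 2.4375 bits.

2.4375 bits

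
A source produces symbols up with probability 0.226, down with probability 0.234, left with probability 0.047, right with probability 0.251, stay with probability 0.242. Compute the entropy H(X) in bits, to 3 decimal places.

H = −Σ pᵢ log₂ pᵢ.
−0.226·log₂(0.226) = 0.4849
−0.234·log₂(0.234) = 0.4903
−0.047·log₂(0.047) = 0.2073
−0.251·log₂(0.251) = 0.5006
−0.242·log₂(0.242) = 0.4954
Sum ≈ 2.1785 → 2.178 bits.

2.178 bits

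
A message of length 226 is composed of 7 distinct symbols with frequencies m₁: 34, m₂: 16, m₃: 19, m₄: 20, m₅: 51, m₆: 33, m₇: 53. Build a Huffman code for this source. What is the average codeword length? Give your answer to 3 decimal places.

Probabilities are the counts divided by 226.
Repeatedly combine the two least-probable nodes; the expected code length is the sum of the merged weights.
merge 8/113 + 19/226 → 35/226
merge 10/113 + 33/226 → 53/226
merge 17/113 + 35/226 → 69/226
merge 51/226 + 53/226 → 52/113
merge 53/226 + 69/226 → 61/113
merge 52/113 + 61/113 → 1
L = 35/226 + 53/226 + 69/226 + 52/113 + 61/113 + 1 = 609/226 ≈ 2.695 bits/symbol.

2.695 bits/symbol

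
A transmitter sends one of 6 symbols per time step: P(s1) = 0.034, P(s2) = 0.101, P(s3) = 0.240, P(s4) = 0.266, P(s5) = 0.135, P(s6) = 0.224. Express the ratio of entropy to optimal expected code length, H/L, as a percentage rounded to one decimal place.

98.8%

Entropy H = −Σ p log₂ p ≈ 2.3758 bits.
Huffman merges: 17/500+101/1000→27/200; 27/200+27/200→27/100; 28/125+6/25→58/125; 133/500+27/100→67/125; 58/125+67/125→1. L = 481/200 ≈ 2.4050.
Efficiency = H/L = 2.3758/2.4050 = 98.8%.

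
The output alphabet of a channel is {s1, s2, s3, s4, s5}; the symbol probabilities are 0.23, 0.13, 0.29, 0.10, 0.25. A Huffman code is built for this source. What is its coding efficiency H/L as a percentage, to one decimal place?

99.6%

Entropy H = −Σ p log₂ p ≈ 2.2204 bits.
Huffman merges: 1/10+13/100→23/100; 23/100+23/100→23/50; 1/4+29/100→27/50; 23/50+27/50→1. L = 223/100 ≈ 2.2300.
Efficiency = H/L = 2.2204/2.2300 = 99.6%.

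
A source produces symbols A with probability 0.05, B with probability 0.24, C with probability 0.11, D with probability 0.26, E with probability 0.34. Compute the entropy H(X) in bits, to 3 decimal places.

2.095 bits

H = −Σ pᵢ log₂ pᵢ.
−0.05·log₂(0.05) = 0.2161
−0.24·log₂(0.24) = 0.4941
−0.11·log₂(0.11) = 0.3503
−0.26·log₂(0.26) = 0.5053
−0.34·log₂(0.34) = 0.5292
Sum ≈ 2.0950 → 2.095 bits.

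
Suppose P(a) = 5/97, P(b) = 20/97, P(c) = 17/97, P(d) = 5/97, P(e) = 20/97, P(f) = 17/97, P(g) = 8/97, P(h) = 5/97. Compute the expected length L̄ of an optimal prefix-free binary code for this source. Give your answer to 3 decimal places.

2.825 bits/symbol

Repeatedly combine the two least-probable nodes; the expected code length is the sum of the merged weights.
merge 5/97 + 5/97 → 10/97
merge 5/97 + 8/97 → 13/97
merge 10/97 + 13/97 → 23/97
merge 17/97 + 17/97 → 34/97
merge 20/97 + 20/97 → 40/97
merge 23/97 + 34/97 → 57/97
merge 40/97 + 57/97 → 1
L = 10/97 + 13/97 + 23/97 + 34/97 + 40/97 + 57/97 + 1 = 274/97 ≈ 2.825 bits/symbol.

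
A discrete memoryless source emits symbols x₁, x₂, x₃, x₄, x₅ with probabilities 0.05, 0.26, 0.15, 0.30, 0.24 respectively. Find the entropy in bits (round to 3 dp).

H = −Σ pᵢ log₂ pᵢ.
−0.05·log₂(0.05) = 0.2161
−0.26·log₂(0.26) = 0.5053
−0.15·log₂(0.15) = 0.4105
−0.30·log₂(0.30) = 0.5211
−0.24·log₂(0.24) = 0.4941
Sum ≈ 2.1472 → 2.147 bits.

2.147 bits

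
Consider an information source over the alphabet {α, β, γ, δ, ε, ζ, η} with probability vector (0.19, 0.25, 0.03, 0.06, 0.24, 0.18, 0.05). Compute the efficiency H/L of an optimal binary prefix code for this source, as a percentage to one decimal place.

Entropy H = −Σ p log₂ p ≈ 2.5061 bits.
Huffman merges: 3/100+1/20→2/25; 3/50+2/25→7/50; 7/50+9/50→8/25; 19/100+6/25→43/100; 1/4+8/25→57/100; 43/100+57/100→1. L = 127/50 ≈ 2.5400.
Efficiency = H/L = 2.5061/2.5400 = 98.7%.

98.7%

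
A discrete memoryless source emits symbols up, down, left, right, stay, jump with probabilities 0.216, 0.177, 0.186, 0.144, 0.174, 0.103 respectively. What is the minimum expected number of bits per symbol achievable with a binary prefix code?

2.598 bits/symbol

Repeatedly combine the two least-probable nodes; the expected code length is the sum of the merged weights.
merge 103/1000 + 18/125 → 247/1000
merge 87/500 + 177/1000 → 351/1000
merge 93/500 + 27/125 → 201/500
merge 247/1000 + 351/1000 → 299/500
merge 201/500 + 299/500 → 1
L = 247/1000 + 351/1000 + 201/500 + 299/500 + 1 = 1299/500 = 2.598 bits/symbol.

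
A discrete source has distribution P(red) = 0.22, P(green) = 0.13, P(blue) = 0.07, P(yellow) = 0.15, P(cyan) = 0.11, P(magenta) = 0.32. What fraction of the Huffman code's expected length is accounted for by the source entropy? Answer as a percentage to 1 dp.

98.3%

Entropy H = −Σ p log₂ p ≈ 2.4186 bits.
Huffman merges: 7/100+11/100→9/50; 13/100+3/20→7/25; 9/50+11/50→2/5; 7/25+8/25→3/5; 2/5+3/5→1. L = 123/50 ≈ 2.4600.
Efficiency = H/L = 2.4186/2.4600 = 98.3%.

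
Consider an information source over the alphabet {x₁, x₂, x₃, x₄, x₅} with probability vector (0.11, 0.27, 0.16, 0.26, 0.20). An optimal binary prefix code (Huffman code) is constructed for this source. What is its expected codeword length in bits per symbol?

Repeatedly combine the two least-probable nodes; the expected code length is the sum of the merged weights.
merge 11/100 + 4/25 → 27/100
merge 1/5 + 13/50 → 23/50
merge 27/100 + 27/100 → 27/50
merge 23/50 + 27/50 → 1
L = 27/100 + 23/50 + 27/50 + 1 = 227/100 = 2.27 bits/symbol.

2.27 bits/symbol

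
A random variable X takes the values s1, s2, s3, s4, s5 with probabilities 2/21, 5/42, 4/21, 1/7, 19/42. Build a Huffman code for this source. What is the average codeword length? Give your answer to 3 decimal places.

2.095 bits/symbol

Repeatedly combine the two least-probable nodes; the expected code length is the sum of the merged weights.
merge 2/21 + 5/42 → 3/14
merge 1/7 + 4/21 → 1/3
merge 3/14 + 1/3 → 23/42
merge 19/42 + 23/42 → 1
L = 3/14 + 1/3 + 23/42 + 1 = 44/21 ≈ 2.095 bits/symbol.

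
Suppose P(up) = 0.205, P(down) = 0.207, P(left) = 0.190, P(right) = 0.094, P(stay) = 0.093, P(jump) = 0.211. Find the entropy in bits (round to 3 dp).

2.507 bits

H = −Σ pᵢ log₂ pᵢ.
−0.205·log₂(0.205) = 0.4687
−0.207·log₂(0.207) = 0.4704
−0.190·log₂(0.190) = 0.4552
−0.094·log₂(0.094) = 0.3207
−0.093·log₂(0.093) = 0.3187
−0.211·log₂(0.211) = 0.4736
Sum ≈ 2.5072 → 2.507 bits.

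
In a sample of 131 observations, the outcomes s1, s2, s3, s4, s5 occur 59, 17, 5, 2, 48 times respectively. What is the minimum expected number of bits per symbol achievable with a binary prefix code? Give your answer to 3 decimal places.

1.786 bits/symbol

Probabilities are the counts divided by 131.
Repeatedly combine the two least-probable nodes; the expected code length is the sum of the merged weights.
merge 2/131 + 5/131 → 7/131
merge 7/131 + 17/131 → 24/131
merge 24/131 + 48/131 → 72/131
merge 59/131 + 72/131 → 1
L = 7/131 + 24/131 + 72/131 + 1 = 234/131 ≈ 1.786 bits/symbol.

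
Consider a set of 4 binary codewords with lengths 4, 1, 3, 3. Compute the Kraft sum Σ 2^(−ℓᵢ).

0.8125

With common denominator 2^4 = 16: Σ 2^(−ℓᵢ) = 1/16 + 8/16 + 2/16 + 2/16 = 13/16 = 0.8125.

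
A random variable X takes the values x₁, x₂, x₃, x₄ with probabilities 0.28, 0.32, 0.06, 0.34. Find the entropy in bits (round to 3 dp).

1.813 bits

H = −Σ pᵢ log₂ pᵢ.
−0.28·log₂(0.28) = 0.5142
−0.32·log₂(0.32) = 0.5260
−0.06·log₂(0.06) = 0.2435
−0.34·log₂(0.34) = 0.5292
Sum ≈ 1.8130 → 1.813 bits.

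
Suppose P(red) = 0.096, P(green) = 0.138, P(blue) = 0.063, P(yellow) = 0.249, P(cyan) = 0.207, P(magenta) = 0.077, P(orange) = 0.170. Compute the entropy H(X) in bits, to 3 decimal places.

2.659 bits

H = −Σ pᵢ log₂ pᵢ.
−0.096·log₂(0.096) = 0.3246
−0.138·log₂(0.138) = 0.3943
−0.063·log₂(0.063) = 0.2513
−0.249·log₂(0.249) = 0.4994
−0.207·log₂(0.207) = 0.4704
−0.077·log₂(0.077) = 0.2848
−0.170·log₂(0.170) = 0.4346
Sum ≈ 2.6594 → 2.659 bits.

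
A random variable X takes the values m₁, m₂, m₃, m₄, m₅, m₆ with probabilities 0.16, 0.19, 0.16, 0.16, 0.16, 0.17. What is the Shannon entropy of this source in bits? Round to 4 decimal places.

2.5819 bits

H = −Σ pᵢ log₂ pᵢ.
−0.16·log₂(0.16) = 0.4230
−0.19·log₂(0.19) = 0.4552
−0.16·log₂(0.16) = 0.4230
−0.16·log₂(0.16) = 0.4230
−0.16·log₂(0.16) = 0.4230
−0.17·log₂(0.17) = 0.4346
Sum ≈ 2.5819 → 2.5819 bits.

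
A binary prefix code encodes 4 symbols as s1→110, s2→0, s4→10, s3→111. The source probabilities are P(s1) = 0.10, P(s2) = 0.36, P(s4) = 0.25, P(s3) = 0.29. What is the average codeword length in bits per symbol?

L̄ = Σ pᵢ·ℓᵢ = 0.10·3 + 0.36·1 + 0.25·2 + 0.29·3 = 2.03 bits/symbol.

2.03 bits/symbol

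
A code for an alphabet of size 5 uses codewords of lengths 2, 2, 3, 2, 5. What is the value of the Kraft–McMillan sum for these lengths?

0.90625

With common denominator 2^5 = 32: Σ 2^(−ℓᵢ) = 8/32 + 8/32 + 4/32 + 8/32 + 1/32 = 29/32 = 0.90625.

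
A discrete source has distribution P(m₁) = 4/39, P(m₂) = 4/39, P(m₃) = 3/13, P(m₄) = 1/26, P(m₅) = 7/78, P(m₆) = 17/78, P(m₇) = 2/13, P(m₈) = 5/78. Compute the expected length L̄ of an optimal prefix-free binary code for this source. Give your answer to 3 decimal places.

2.846 bits/symbol

Repeatedly combine the two least-probable nodes; the expected code length is the sum of the merged weights.
merge 1/26 + 5/78 → 4/39
merge 7/78 + 4/39 → 5/26
merge 4/39 + 4/39 → 8/39
merge 2/13 + 5/26 → 9/26
merge 8/39 + 17/78 → 11/26
merge 3/13 + 9/26 → 15/26
merge 11/26 + 15/26 → 1
L = 4/39 + 5/26 + 8/39 + 9/26 + 11/26 + 15/26 + 1 = 37/13 ≈ 2.846 bits/symbol.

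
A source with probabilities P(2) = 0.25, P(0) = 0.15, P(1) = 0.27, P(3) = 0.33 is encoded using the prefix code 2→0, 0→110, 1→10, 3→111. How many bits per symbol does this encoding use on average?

L̄ = Σ pᵢ·ℓᵢ = 0.25·1 + 0.15·3 + 0.27·2 + 0.33·3 = 2.23 bits/symbol.

2.23 bits/symbol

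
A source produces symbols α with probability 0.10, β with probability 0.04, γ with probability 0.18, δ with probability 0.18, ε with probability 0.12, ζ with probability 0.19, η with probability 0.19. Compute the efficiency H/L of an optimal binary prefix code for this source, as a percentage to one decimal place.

Entropy H = −Σ p log₂ p ≈ 2.6861 bits.
Huffman merges: 1/25+1/10→7/50; 3/25+7/50→13/50; 9/50+9/50→9/25; 19/100+19/100→19/50; 13/50+9/25→31/50; 19/50+31/50→1. L = 69/25 ≈ 2.7600.
Efficiency = H/L = 2.6861/2.7600 = 97.3%.

97.3%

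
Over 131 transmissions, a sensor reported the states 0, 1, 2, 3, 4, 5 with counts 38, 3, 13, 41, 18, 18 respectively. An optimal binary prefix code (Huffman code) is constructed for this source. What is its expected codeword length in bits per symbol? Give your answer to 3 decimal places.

2.382 bits/symbol

Probabilities are the counts divided by 131.
Repeatedly combine the two least-probable nodes; the expected code length is the sum of the merged weights.
merge 3/131 + 13/131 → 16/131
merge 16/131 + 18/131 → 34/131
merge 18/131 + 34/131 → 52/131
merge 38/131 + 41/131 → 79/131
merge 52/131 + 79/131 → 1
L = 16/131 + 34/131 + 52/131 + 79/131 + 1 = 312/131 ≈ 2.382 bits/symbol.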